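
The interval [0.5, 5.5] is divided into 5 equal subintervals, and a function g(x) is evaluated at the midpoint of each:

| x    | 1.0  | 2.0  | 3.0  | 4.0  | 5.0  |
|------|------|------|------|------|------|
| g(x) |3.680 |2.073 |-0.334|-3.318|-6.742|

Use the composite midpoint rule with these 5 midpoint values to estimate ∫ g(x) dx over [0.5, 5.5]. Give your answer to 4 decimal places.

-4.6410

h = 1, n = 5.
h·[y(m₁) + y(m₂) + y(m₃) + y(m₄) + y(m₅)] = 1·(-4.641) = -4.6410.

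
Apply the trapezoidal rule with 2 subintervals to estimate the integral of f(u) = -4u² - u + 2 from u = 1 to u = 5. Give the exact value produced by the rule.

h = (5 − 1)/2 = 2.
Nodes u₀,…,u₂ = 1, 3, 5.
f(u) = -4u² - u + 2: f₀=-3, f₁=-37, f₂=-103.
(h/2)·[f₀ + 2f₁ + f₂] = 1·(-180) = -180.

-180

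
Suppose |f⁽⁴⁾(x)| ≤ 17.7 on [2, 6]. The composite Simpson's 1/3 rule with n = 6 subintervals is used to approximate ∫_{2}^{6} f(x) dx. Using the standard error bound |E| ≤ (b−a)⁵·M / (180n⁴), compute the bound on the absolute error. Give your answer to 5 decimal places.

|E| ≤ (4)⁵·17.7 / (180·6⁴) = 18124.8/233280 = 0.07770.

0.07770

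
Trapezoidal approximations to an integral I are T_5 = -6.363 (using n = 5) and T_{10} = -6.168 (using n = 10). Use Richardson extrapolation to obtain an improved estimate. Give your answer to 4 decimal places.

-6.1030

R = (4·T_{10} − T_5) / 3 = (4·(-6.168) − (-6.363))/3 = (-18.309)/3 = -6.1030.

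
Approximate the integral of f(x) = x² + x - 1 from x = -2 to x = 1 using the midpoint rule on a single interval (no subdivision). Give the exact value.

-3.75

M = (b−a)·f(-0.5) = 3·(-1.25) = -3.75.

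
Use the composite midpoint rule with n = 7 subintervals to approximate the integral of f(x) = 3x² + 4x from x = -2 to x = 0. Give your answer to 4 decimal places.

-0.0408

h = (0 − (-2))/7 = 0.285714.
Midpoints m₁,…,m₇ = -1.857143, -1.571429, -1.285714, -1, -0.714286, -0.428571, -0.142857.
f(m₁)=2.918367, f(m₂)=1.122449, f(m₃)=-0.183673, f(m₄)=-1, f(m₅)=-1.326531, f(m₆)=-1.163265, f(m₇)=-0.510204.
h·[f(m₁) + f(m₂) + f(m₃) + f(m₄) + f(m₅) + f(m₆) + f(m₇)] = 0.285714·(-0.142857) = -0.0408.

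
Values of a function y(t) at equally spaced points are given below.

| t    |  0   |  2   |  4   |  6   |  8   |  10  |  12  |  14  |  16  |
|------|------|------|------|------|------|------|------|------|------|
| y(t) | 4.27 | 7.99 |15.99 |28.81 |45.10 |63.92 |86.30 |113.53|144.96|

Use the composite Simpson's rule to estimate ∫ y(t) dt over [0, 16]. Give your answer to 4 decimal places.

867.3400

h = 2, n = 8.
(h/3)·[y₀ + 4y₁ + 2y₂ + 4y₃ + 2y₄ + 4y₅ + 2y₆ + 4y₇ + y₈] = 0.666667·(1301.01) = 867.3400.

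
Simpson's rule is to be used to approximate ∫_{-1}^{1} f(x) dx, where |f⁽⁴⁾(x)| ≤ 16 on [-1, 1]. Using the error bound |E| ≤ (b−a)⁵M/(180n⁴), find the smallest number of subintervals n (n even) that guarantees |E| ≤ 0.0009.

8

Need 512/(180n⁴) ≤ 0.0009.
n⁴ ≥ 512/(180·0.0009) = 3160.49 ⇒ n ≥ 7.4979, so the smallest even n is 8. (n must be even for Simpson's rule.)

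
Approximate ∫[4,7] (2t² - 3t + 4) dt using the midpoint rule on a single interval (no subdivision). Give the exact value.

M = (b−a)·f(5.5) = 3·(48) = 144.

144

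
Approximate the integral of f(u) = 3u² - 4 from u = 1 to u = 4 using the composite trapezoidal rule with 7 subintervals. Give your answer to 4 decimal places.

h = (4 − 1)/7 = 0.428571.
Nodes u₀,…,u₇ = 1, 1.428571, 1.857143, 2.285714, 2.714286, 3.142857, 3.571429, 4.
f(u) = 3u² - 4: f₀=-1, f₁=2.122449, f₂=6.346939, f₃=11.673469, f₄=18.102041, f₅=25.632653, f₆=34.265306, f₇=44.
(h/2)·[f₀ + 2f₁ + 2f₂ + 2f₃ + 2f₄ + 2f₅ + 2f₆ + f₇] = 0.214286·(239.285714) = 51.2755.

51.2755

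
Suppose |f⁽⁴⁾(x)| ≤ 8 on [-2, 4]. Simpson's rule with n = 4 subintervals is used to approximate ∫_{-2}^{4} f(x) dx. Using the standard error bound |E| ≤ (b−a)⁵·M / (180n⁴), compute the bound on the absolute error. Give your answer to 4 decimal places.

1.3500

|E| ≤ (6)⁵·8 / (180·4⁴) = 62208/46080 = 1.3500.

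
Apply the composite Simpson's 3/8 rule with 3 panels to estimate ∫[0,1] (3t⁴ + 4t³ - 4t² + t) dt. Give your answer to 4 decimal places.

h = (1 − 0)/3 = 0.333333.
Nodes t₀,…,t₃ = 0, 0.333333, 0.666667, 1.
f(t) = 3t⁴ + 4t³ - 4t² + t: f₀=0, f₁=0.074074, f₂=0.666667, f₃=4.
(3h/8)·[f₀ + 3f₁ + 3f₂ + f₃] = 0.125·(6.222222) = 0.7778.

0.7778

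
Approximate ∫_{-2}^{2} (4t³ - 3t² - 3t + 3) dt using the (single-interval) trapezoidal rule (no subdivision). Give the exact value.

T = (b−a)/2 · [f(-2) + f(2)] = 2·[(-35) + 17] = -36.

-36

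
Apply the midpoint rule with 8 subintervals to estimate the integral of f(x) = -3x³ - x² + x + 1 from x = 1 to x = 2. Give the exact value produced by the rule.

-11.064453125

h = (2 − 1)/8 = 0.125.
Midpoints m₁,…,m₈ = 1.0625, 1.1875, 1.3125, 1.4375, 1.5625, 1.6875, 1.8125, 1.9375.
f(m₁)=-2.664794921875, f(m₂)=-4.246337890625, f(m₃)=-6.193115234375, f(m₄)=-8.540283203125, f(m₅)=-11.322998046875, f(m₆)=-14.576416015625, f(m₇)=-18.335693359375, f(m₈)=-22.635986328125.
h·[f(m₁) + f(m₂) + f(m₃) + f(m₄) + f(m₅) + f(m₆) + f(m₇) + f(m₈)] = 0.125·(-88.515625) = -11.064453125.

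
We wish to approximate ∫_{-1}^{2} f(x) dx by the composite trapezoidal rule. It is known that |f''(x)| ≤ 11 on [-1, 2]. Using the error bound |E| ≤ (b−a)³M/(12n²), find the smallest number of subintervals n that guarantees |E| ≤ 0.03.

Need 297/(12n²) ≤ 0.03.
n² ≥ 297/(12·0.03) = 825 ⇒ n ≥ 28.7228, so the smallest n is 29.

29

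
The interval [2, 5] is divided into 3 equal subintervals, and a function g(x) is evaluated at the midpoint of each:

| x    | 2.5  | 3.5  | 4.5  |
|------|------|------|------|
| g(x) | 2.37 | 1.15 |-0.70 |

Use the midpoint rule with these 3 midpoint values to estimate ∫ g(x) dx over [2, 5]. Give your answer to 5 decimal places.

2.82000

h = 1, n = 3.
h·[y(m₁) + y(m₂) + y(m₃)] = 1·(2.82) = 2.82000.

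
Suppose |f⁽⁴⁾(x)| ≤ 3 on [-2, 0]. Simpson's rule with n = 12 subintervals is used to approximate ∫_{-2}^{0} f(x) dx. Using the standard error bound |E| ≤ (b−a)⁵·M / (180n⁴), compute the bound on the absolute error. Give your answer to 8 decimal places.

0.00002572

|E| ≤ (2)⁵·3 / (180·12⁴) = 96/3732480 = 0.00002572.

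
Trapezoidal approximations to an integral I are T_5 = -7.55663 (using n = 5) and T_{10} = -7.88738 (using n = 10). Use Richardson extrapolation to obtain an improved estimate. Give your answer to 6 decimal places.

-7.997630

R = (4·T_{10} − T_5) / 3 = (4·(-7.88738) − (-7.55663))/3 = (-23.99289)/3 = -7.997630.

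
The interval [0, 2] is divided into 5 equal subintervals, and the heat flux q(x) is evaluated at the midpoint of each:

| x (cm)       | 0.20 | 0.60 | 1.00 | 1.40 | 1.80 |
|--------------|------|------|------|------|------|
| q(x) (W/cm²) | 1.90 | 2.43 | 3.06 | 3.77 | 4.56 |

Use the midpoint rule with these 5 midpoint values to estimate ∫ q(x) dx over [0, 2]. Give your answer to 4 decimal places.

h = 0.4, n = 5.
h·[y(m₁) + y(m₂) + y(m₃) + y(m₄) + y(m₅)] = 0.4·(15.72) = 6.2880.

6.2880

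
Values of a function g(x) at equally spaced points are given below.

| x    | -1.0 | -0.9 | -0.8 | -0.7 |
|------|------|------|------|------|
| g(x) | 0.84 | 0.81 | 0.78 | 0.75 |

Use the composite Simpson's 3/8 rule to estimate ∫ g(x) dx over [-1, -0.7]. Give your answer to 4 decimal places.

h = 0.1, n = 3.
(3h/8)·[y₀ + 3y₁ + 3y₂ + y₃] = 0.0375·(6.36) = 0.2385.

0.2385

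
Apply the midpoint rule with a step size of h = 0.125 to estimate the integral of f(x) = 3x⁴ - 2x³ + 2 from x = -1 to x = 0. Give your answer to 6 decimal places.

3.088303

h = (0 − (-1))/8 = 0.125.
Midpoints m₁,…,m₈ = -0.9375, -0.8125, -0.6875, -0.5625, -0.4375, -0.3125, -0.1875, -0.0625.
f(m₁)=5.9653778076171875, f(m₂)=4.3801727294921875, f(m₃)=3.3201141357421875, f(m₄)=2.6562957763671875, f(m₅)=2.2773895263671875, f(m₆)=2.0896453857421875, f(m₇)=2.0168914794921875, f(m₈)=2.0005340576171875.
h·[f(m₁) + f(m₂) + f(m₃) + f(m₄) + f(m₅) + f(m₆) + f(m₇) + f(m₈)] = 0.125·(24.7064208984375) = 3.088303.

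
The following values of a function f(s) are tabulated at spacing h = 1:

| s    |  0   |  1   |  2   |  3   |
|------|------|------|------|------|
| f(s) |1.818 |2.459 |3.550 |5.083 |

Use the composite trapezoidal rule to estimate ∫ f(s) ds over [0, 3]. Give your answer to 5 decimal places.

9.45950

h = 1, n = 3.
(h/2)·[y₀ + 2y₁ + 2y₂ + y₃] = 0.5·(18.919) = 9.45950.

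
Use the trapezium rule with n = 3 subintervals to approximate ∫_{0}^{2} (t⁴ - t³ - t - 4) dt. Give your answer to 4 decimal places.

h = (2 − 0)/3 = 0.666667.
Nodes t₀,…,t₃ = 0, 0.666667, 1.333333, 2.
f(t) = t⁴ - t³ - t - 4: f₀=-4, f₁=-4.765432, f₂=-4.543210, f₃=2.
(h/2)·[f₀ + 2f₁ + 2f₂ + f₃] = 0.333333·(-20.617284) = -6.8724.

-6.8724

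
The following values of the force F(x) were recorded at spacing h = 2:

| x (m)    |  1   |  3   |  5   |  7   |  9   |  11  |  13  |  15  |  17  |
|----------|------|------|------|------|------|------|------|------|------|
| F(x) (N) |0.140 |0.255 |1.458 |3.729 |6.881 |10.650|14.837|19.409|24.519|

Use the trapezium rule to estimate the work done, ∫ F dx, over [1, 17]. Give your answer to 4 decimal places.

139.0970

h = 2, n = 8.
(h/2)·[y₀ + 2y₁ + 2y₂ + 2y₃ + 2y₄ + 2y₅ + 2y₆ + 2y₇ + y₈] = 1·(139.097) = 139.0970.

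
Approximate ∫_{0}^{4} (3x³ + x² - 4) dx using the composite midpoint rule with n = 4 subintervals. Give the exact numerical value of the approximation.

191

h = (4 − 0)/4 = 1.
Midpoints m₁,…,m₄ = 0.5, 1.5, 2.5, 3.5.
f(m₁)=-3.375, f(m₂)=8.375, f(m₃)=49.125, f(m₄)=136.875.
h·[f(m₁) + f(m₂) + f(m₃) + f(m₄)] = 1·(191) = 191.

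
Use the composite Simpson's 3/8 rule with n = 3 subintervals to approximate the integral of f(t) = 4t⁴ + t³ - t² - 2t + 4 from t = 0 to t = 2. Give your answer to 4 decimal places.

31.4074

h = (2 − 0)/3 = 0.666667.
Nodes t₀,…,t₃ = 0, 0.666667, 1.333333, 2.
f(t) = 4t⁴ + t³ - t² - 2t + 4: f₀=4, f₁=3.308642, f₂=14.567901, f₃=68.
(3h/8)·[f₀ + 3f₁ + 3f₂ + f₃] = 0.25·(125.629630) = 31.4074.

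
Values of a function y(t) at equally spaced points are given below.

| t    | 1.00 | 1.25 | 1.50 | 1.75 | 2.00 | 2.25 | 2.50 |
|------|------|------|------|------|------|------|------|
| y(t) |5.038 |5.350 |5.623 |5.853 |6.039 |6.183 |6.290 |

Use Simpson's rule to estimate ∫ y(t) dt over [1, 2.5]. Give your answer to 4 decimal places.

h = 0.25, n = 6.
(h/3)·[y₀ + 4y₁ + 2y₂ + 4y₃ + 2y₄ + 4y₅ + y₆] = 0.083333·(104.196) = 8.6830.

8.6830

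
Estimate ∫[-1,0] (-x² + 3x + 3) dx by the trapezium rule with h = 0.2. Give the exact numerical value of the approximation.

h = (0 − (-1))/5 = 0.2.
Nodes x₀,…,x₅ = -1, -0.8, -0.6, -0.4, -0.2, 0.
f(x) = -x² + 3x + 3: f₀=-1, f₁=-0.04, f₂=0.84, f₃=1.64, f₄=2.36, f₅=3.
(h/2)·[f₀ + 2f₁ + 2f₂ + 2f₃ + 2f₄ + f₅] = 0.1·(11.6) = 1.16.

1.16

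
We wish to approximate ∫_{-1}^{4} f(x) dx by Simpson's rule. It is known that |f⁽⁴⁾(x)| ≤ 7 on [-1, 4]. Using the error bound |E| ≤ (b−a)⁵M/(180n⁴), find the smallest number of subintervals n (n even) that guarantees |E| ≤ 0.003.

Need 21875/(180n⁴) ≤ 0.003.
n⁴ ≥ 21875/(180·0.003) = 40509.3 ⇒ n ≥ 14.1869, so the smallest even n is 16. (n must be even for Simpson's rule.)

16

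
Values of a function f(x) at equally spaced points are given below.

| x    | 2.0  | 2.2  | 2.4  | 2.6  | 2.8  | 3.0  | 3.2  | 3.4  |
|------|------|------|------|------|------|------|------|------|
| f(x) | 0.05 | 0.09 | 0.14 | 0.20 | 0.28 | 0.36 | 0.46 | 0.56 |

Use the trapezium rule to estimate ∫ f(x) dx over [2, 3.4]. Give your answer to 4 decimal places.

0.3670

h = 0.2, n = 7.
(h/2)·[y₀ + 2y₁ + 2y₂ + 2y₃ + 2y₄ + 2y₅ + 2y₆ + y₇] = 0.1·(3.67) = 0.3670.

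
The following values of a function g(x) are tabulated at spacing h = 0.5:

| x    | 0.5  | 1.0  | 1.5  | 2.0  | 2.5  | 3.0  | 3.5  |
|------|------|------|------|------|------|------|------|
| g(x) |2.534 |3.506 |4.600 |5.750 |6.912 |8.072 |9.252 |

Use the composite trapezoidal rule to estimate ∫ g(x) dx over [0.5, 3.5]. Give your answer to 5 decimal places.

17.36650

h = 0.5, n = 6.
(h/2)·[y₀ + 2y₁ + 2y₂ + 2y₃ + 2y₄ + 2y₅ + y₆] = 0.25·(69.466) = 17.36650.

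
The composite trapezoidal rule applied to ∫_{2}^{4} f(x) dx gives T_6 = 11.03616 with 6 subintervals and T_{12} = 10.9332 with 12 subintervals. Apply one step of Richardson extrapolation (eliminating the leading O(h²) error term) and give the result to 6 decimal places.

R = (4·T_{12} − T_6) / 3 = (4·10.9332 − 11.03616)/3 = (32.69664)/3 = 10.898880.

10.898880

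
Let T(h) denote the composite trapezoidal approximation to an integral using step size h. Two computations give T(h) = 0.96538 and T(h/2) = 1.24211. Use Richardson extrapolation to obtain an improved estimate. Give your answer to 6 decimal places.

1.334353

R = (4·T(h/2) − T(h)) / 3 = (4·1.24211 − 0.96538)/3 = (4.00306)/3 = 1.334353.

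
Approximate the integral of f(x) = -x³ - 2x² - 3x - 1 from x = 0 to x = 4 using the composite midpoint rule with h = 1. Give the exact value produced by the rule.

h = (4 − 0)/4 = 1.
Midpoints m₁,…,m₄ = 0.5, 1.5, 2.5, 3.5.
f(m₁)=-3.125, f(m₂)=-13.375, f(m₃)=-36.625, f(m₄)=-78.875.
h·[f(m₁) + f(m₂) + f(m₃) + f(m₄)] = 1·(-132) = -132.

-132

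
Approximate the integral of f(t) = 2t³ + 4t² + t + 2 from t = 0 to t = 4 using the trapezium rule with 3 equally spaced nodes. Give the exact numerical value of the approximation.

272

h = (4 − 0)/2 = 2.
Nodes t₀,…,t₂ = 0, 2, 4.
f(t) = 2t³ + 4t² + t + 2: f₀=2, f₁=36, f₂=198.
(h/2)·[f₀ + 2f₁ + f₂] = 1·(272) = 272.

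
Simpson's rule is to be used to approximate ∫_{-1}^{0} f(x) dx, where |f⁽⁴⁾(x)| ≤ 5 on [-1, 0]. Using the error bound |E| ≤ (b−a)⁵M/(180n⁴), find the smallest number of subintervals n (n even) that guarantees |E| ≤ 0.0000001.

Need 5/(180n⁴) ≤ 0.0000001.
n⁴ ≥ 5/(180·0.0000001) = 277778 ⇒ n ≥ 22.9575, so the smallest even n is 24. (n must be even for Simpson's rule.)

24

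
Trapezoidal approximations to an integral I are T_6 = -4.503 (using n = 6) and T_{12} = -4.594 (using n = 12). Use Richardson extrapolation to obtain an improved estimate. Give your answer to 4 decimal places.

-4.6243

R = (4·T_{12} − T_6) / 3 = (4·(-4.594) − (-4.503))/3 = (-13.873)/3 = -4.6243.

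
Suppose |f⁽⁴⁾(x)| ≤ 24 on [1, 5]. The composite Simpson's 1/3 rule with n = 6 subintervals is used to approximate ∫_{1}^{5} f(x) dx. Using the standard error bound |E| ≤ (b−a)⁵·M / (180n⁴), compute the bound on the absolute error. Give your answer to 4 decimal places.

0.1053

|E| ≤ (4)⁵·24 / (180·6⁴) = 24576/233280 = 0.1053.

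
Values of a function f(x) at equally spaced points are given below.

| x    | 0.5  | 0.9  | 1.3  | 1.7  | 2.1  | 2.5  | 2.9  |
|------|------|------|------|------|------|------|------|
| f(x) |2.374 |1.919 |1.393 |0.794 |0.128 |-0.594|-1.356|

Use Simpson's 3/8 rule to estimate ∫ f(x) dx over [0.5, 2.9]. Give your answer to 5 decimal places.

1.67160

h = 0.4, n = 6.
(3h/8)·[y₀ + 3y₁ + 3y₂ + 2y₃ + 3y₄ + 3y₅ + y₆] = 0.15·(11.144) = 1.67160.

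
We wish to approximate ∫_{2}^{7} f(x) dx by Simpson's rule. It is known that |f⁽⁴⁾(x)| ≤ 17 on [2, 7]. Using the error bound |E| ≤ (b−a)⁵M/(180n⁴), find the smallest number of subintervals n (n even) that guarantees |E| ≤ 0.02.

12

Need 53125/(180n⁴) ≤ 0.02.
n⁴ ≥ 53125/(180·0.02) = 14756.9 ⇒ n ≥ 11.0217, so the smallest even n is 12. (n must be even for Simpson's rule.)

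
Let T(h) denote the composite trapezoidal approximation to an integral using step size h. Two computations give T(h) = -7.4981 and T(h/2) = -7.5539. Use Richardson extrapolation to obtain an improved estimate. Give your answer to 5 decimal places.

-7.57250

R = (4·T(h/2) − T(h)) / 3 = (4·(-7.5539) − (-7.4981))/3 = (-22.7175)/3 = -7.57250.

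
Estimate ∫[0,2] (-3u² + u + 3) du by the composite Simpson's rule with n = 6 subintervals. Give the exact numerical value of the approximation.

0

h = (2 − 0)/6 = 0.333333.
Nodes u₀,…,u₆ = 0, 0.333333, 0.666667, 1, 1.333333, 1.666667, 2.
f(u) = -3u² + u + 3: f₀=3, f₁=3, f₂=2.333333, f₃=1, f₄=-1, f₅=-3.666667, f₆=-7.
(h/3)·[f₀ + 4f₁ + 2f₂ + 4f₃ + 2f₄ + 4f₅ + f₆] = 0.111111·(0) = 0.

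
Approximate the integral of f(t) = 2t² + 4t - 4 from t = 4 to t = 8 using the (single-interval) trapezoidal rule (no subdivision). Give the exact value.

400

T = (b−a)/2 · [f(4) + f(8)] = 2·[44 + 156] = 400.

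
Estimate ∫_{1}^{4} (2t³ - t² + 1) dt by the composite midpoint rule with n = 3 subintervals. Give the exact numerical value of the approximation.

106

h = (4 − 1)/3 = 1.
Midpoints m₁,…,m₃ = 1.5, 2.5, 3.5.
f(m₁)=5.5, f(m₂)=26, f(m₃)=74.5.
h·[f(m₁) + f(m₂) + f(m₃)] = 1·(106) = 106.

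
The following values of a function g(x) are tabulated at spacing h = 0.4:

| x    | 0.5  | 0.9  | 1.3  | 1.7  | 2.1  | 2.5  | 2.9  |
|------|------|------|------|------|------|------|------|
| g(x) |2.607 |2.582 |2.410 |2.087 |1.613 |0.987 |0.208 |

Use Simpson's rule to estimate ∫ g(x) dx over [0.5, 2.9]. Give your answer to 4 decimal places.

4.4647

h = 0.4, n = 6.
(h/3)·[y₀ + 4y₁ + 2y₂ + 4y₃ + 2y₄ + 4y₅ + y₆] = 0.133333·(33.485) = 4.4647.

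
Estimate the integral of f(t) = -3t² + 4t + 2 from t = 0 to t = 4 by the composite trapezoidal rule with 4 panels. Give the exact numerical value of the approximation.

h = (4 − 0)/4 = 1.
Nodes t₀,…,t₄ = 0, 1, 2, 3, 4.
f(t) = -3t² + 4t + 2: f₀=2, f₁=3, f₂=-2, f₃=-13, f₄=-30.
(h/2)·[f₀ + 2f₁ + 2f₂ + 2f₃ + f₄] = 0.5·(-52) = -26.

-26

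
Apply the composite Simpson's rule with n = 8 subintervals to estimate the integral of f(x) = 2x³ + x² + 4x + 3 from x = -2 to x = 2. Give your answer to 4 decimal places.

h = (2 − (-2))/8 = 0.5.
Nodes x₀,…,x₈ = -2, -1.5, -1, -0.5, 0, 0.5, 1, 1.5, 2.
f(x) = 2x³ + x² + 4x + 3: f₀=-17, f₁=-7.5, f₂=-2, f₃=1, f₄=3, f₅=5.5, f₆=10, f₇=18, f₈=31.
(h/3)·[f₀ + 4f₁ + 2f₂ + 4f₃ + 2f₄ + 4f₅ + 2f₆ + 4f₇ + f₈] = 0.166667·(104) = 17.3333.

17.3333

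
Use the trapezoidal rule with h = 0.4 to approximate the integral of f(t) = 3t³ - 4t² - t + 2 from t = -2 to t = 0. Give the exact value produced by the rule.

-17.36

h = (0 − (-2))/5 = 0.4.
Nodes t₀,…,t₅ = -2, -1.6, -1.2, -0.8, -0.4, 0.
f(t) = 3t³ - 4t² - t + 2: f₀=-36, f₁=-18.928, f₂=-7.744, f₃=-1.296, f₄=1.568, f₅=2.
(h/2)·[f₀ + 2f₁ + 2f₂ + 2f₃ + 2f₄ + f₅] = 0.2·(-86.8) = -17.36.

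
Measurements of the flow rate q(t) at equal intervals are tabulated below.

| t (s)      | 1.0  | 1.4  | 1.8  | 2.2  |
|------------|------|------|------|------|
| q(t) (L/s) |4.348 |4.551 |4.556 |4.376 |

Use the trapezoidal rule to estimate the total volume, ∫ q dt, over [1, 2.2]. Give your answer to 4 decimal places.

5.3876

h = 0.4, n = 3.
(h/2)·[y₀ + 2y₁ + 2y₂ + y₃] = 0.2·(26.938) = 5.3876.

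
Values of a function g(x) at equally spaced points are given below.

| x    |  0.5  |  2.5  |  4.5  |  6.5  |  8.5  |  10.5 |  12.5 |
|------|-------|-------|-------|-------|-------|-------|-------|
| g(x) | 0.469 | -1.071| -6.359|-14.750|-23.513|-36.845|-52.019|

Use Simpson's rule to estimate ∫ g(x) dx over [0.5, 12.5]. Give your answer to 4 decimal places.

h = 2, n = 6.
(h/3)·[y₀ + 4y₁ + 2y₂ + 4y₃ + 2y₄ + 4y₅ + y₆] = 0.666667·(-321.958) = -214.6387.

-214.6387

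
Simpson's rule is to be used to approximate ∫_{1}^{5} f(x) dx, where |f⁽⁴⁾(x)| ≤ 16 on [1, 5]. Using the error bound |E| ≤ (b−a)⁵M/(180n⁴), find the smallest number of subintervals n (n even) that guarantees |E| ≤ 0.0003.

24

Need 16384/(180n⁴) ≤ 0.0003.
n⁴ ≥ 16384/(180·0.0003) = 303407 ⇒ n ≥ 23.4696, so the smallest even n is 24. (n must be even for Simpson's rule.)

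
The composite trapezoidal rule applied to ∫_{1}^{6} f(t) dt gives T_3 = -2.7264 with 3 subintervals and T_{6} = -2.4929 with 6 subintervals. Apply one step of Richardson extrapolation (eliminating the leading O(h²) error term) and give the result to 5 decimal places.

R = (4·T_{6} − T_3) / 3 = (4·(-2.4929) − (-2.7264))/3 = (-7.2452)/3 = -2.41507.

-2.41507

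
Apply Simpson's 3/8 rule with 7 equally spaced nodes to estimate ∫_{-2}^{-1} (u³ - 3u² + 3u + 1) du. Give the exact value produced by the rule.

-14.25

h = (-1 − (-2))/6 = 0.166667.
Nodes u₀,…,u₆ = -2, -1.833333, -1.666667, -1.5, -1.333333, -1.166667, -1.
f(u) = u³ - 3u² + 3u + 1: f₀=-25, f₁=-20.745370, f₂=-16.962963, f₃=-13.625, f₄=-10.703704, f₅=-8.171296, f₆=-6.
(3h/8)·[f₀ + 3f₁ + 3f₂ + 2f₃ + 3f₄ + 3f₅ + f₆] = 0.0625·(-228) = -14.25.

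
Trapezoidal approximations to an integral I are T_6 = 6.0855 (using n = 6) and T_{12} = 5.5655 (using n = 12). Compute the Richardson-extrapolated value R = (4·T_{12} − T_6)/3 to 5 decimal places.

R = (4·T_{12} − T_6) / 3 = (4·5.5655 − 6.0855)/3 = (16.1765)/3 = 5.39217.

5.39217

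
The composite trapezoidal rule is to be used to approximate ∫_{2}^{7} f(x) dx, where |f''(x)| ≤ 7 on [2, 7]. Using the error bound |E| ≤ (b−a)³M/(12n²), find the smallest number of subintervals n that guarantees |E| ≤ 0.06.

35

Need 875/(12n²) ≤ 0.06.
n² ≥ 875/(12·0.06) = 1215.28 ⇒ n ≥ 34.8608, so the smallest n is 35.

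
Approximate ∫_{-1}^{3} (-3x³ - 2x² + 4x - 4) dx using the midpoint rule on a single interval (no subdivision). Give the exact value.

-20

M = (b−a)·f(1) = 4·(-5) = -20.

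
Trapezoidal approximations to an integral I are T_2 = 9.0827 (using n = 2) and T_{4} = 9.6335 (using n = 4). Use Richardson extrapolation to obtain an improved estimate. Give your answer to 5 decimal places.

9.81710

R = (4·T_{4} − T_2) / 3 = (4·9.6335 − 9.0827)/3 = (29.4513)/3 = 9.81710.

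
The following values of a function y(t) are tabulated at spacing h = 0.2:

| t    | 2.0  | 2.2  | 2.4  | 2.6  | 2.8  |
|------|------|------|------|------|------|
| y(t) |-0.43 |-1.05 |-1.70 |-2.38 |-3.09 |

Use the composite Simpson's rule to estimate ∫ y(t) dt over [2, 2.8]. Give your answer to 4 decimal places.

-1.3760

h = 0.2, n = 4.
(h/3)·[y₀ + 4y₁ + 2y₂ + 4y₃ + y₄] = 0.066667·(-20.64) = -1.3760.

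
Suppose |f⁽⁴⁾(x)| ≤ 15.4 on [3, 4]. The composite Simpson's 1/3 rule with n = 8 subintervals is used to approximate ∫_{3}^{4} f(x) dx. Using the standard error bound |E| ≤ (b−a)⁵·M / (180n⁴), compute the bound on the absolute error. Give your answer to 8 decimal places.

|E| ≤ (1)⁵·15.4 / (180·8⁴) = 15.4/737280 = 0.00002089.

0.00002089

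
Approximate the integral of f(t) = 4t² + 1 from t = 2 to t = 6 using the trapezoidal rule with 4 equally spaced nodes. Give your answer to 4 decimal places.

286.0741

h = (6 − 2)/3 = 1.333333.
Nodes t₀,…,t₃ = 2, 3.333333, 4.666667, 6.
f(t) = 4t² + 1: f₀=17, f₁=45.444444, f₂=88.111111, f₃=145.
(h/2)·[f₀ + 2f₁ + 2f₂ + f₃] = 0.666667·(429.111111) = 286.0741.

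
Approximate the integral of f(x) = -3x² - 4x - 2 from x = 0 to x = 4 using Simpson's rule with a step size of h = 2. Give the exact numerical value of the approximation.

h = (4 − 0)/2 = 2.
Nodes x₀,…,x₂ = 0, 2, 4.
f(x) = -3x² - 4x - 2: f₀=-2, f₁=-22, f₂=-66.
(h/3)·[f₀ + 4f₁ + f₂] = 0.666667·(-156) = -104.

-104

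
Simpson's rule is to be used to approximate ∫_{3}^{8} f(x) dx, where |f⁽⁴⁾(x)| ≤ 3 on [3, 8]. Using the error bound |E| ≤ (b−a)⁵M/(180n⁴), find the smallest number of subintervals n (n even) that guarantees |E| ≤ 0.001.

16

Need 9375/(180n⁴) ≤ 0.001.
n⁴ ≥ 9375/(180·0.001) = 52083.3 ⇒ n ≥ 15.1069, so the smallest even n is 16. (n must be even for Simpson's rule.)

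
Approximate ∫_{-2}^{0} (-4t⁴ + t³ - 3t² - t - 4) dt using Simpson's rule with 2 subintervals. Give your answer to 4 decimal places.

-44.6667

h = (0 − (-2))/2 = 1.
Nodes t₀,…,t₂ = -2, -1, 0.
f(t) = -4t⁴ + t³ - 3t² - t - 4: f₀=-86, f₁=-11, f₂=-4.
(h/3)·[f₀ + 4f₁ + f₂] = 0.333333·(-134) = -44.6667.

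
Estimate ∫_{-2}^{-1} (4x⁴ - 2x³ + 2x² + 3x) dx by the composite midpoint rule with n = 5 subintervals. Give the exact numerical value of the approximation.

32.24352

h = (-1 − (-2))/5 = 0.2.
Midpoints m₁,…,m₅ = -1.9, -1.7, -1.5, -1.3, -1.1.
f(m₁)=67.3664, f(m₂)=43.9144, f(m₃)=27, f(m₄)=15.2984, f(m₅)=7.6384.
h·[f(m₁) + f(m₂) + f(m₃) + f(m₄) + f(m₅)] = 0.2·(161.2176) = 32.24352.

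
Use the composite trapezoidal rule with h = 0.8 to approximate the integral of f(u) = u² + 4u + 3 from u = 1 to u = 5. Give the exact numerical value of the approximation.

h = (5 − 1)/5 = 0.8.
Nodes u₀,…,u₅ = 1, 1.8, 2.6, 3.4, 4.2, 5.
f(u) = u² + 4u + 3: f₀=8, f₁=13.44, f₂=20.16, f₃=28.16, f₄=37.44, f₅=48.
(h/2)·[f₀ + 2f₁ + 2f₂ + 2f₃ + 2f₄ + f₅] = 0.4·(254.4) = 101.76.

101.76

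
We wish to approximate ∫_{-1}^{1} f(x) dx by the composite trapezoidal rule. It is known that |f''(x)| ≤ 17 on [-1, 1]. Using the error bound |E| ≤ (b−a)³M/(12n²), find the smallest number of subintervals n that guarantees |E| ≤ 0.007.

Need 136/(12n²) ≤ 0.007.
n² ≥ 136/(12·0.007) = 1619.05 ⇒ n ≥ 40.2374, so the smallest n is 41.

41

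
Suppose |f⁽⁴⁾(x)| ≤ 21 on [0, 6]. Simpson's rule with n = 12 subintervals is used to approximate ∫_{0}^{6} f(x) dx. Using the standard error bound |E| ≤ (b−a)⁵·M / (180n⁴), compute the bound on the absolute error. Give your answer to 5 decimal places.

|E| ≤ (6)⁵·21 / (180·12⁴) = 163296/3732480 = 0.04375.

0.04375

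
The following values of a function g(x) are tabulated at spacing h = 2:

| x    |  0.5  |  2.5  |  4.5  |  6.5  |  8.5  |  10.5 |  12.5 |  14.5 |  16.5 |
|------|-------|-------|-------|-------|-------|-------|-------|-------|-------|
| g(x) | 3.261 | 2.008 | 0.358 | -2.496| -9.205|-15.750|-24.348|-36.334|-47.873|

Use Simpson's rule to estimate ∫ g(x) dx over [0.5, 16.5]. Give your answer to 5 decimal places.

h = 2, n = 8.
(h/3)·[y₀ + 4y₁ + 2y₂ + 4y₃ + 2y₄ + 4y₅ + 2y₆ + 4y₇ + y₈] = 0.666667·(-321.290) = -214.19333.

-214.19333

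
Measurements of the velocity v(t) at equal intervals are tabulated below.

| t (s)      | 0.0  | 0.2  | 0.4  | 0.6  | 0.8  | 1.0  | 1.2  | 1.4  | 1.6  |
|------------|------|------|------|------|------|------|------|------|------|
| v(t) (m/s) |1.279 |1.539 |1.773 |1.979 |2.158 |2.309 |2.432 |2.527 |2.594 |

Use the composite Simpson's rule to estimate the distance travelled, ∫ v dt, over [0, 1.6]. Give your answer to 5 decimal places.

3.33433

h = 0.2, n = 8.
(h/3)·[y₀ + 4y₁ + 2y₂ + 4y₃ + 2y₄ + 4y₅ + 2y₆ + 4y₇ + y₈] = 0.066667·(50.015) = 3.33433.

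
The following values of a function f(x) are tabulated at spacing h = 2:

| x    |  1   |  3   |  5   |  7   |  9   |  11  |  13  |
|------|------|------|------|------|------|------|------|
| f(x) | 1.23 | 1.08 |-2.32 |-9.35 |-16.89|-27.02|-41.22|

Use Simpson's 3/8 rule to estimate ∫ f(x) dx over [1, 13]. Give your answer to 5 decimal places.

-145.60500

h = 2, n = 6.
(3h/8)·[y₀ + 3y₁ + 3y₂ + 2y₃ + 3y₄ + 3y₅ + y₆] = 0.75·(-194.14) = -145.60500.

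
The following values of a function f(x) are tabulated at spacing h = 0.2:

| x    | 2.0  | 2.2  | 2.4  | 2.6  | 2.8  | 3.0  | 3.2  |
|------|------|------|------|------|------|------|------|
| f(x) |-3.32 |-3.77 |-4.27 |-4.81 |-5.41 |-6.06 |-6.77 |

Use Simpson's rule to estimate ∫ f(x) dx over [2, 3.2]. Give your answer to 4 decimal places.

h = 0.2, n = 6.
(h/3)·[y₀ + 4y₁ + 2y₂ + 4y₃ + 2y₄ + 4y₅ + y₆] = 0.066667·(-88.01) = -5.8673.

-5.8673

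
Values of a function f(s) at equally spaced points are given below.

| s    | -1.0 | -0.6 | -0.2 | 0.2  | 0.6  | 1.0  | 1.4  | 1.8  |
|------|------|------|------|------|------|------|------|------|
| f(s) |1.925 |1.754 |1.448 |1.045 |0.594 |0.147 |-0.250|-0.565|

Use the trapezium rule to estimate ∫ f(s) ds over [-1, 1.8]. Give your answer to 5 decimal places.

h = 0.4, n = 7.
(h/2)·[y₀ + 2y₁ + 2y₂ + 2y₃ + 2y₄ + 2y₅ + 2y₆ + y₇] = 0.2·(10.836) = 2.16720.

2.16720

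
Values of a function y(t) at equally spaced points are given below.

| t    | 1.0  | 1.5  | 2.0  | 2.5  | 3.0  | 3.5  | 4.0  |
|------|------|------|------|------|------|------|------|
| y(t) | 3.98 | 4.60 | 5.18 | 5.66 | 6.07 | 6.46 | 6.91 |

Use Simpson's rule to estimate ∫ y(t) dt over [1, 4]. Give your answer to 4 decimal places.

16.7117

h = 0.5, n = 6.
(h/3)·[y₀ + 4y₁ + 2y₂ + 4y₃ + 2y₄ + 4y₅ + y₆] = 0.166667·(100.27) = 16.7117.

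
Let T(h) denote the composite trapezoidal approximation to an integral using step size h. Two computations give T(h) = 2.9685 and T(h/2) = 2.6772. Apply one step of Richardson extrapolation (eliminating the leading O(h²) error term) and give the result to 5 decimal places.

2.58010

R = (4·T(h/2) − T(h)) / 3 = (4·2.6772 − 2.9685)/3 = (7.7403)/3 = 2.58010.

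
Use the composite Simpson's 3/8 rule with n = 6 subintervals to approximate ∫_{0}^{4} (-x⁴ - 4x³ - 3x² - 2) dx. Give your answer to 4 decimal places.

h = (4 − 0)/6 = 0.666667.
Nodes x₀,…,x₆ = 0, 0.666667, 1.333333, 2, 2.666667, 3.333333, 4.
f(x) = -x⁴ - 4x³ - 3x² - 2: f₀=-2, f₁=-4.716049, f₂=-19.975309, f₃=-62, f₄=-149.753086, f₅=-306.938272, f₆=-562.
(3h/8)·[f₀ + 3f₁ + 3f₂ + 2f₃ + 3f₄ + 3f₅ + f₆] = 0.25·(-2132.148148) = -533.0370.

-533.0370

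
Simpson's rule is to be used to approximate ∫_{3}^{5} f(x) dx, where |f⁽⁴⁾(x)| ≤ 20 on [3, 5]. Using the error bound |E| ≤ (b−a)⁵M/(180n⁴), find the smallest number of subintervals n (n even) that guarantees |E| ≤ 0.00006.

16

Need 640/(180n⁴) ≤ 0.00006.
n⁴ ≥ 640/(180·0.00006) = 59259.3 ⇒ n ≥ 15.6023, so the smallest even n is 16. (n must be even for Simpson's rule.)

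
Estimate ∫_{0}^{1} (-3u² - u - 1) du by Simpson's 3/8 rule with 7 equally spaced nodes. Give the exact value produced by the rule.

-2.5

h = (1 − 0)/6 = 0.166667.
Nodes u₀,…,u₆ = 0, 0.166667, 0.333333, 0.5, 0.666667, 0.833333, 1.
f(u) = -3u² - u - 1: f₀=-1, f₁=-1.25, f₂=-1.666667, f₃=-2.25, f₄=-3, f₅=-3.916667, f₆=-5.
(3h/8)·[f₀ + 3f₁ + 3f₂ + 2f₃ + 3f₄ + 3f₅ + f₆] = 0.0625·(-40) = -2.5.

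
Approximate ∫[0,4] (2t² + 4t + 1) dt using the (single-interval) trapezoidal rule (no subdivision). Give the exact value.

100

T = (b−a)/2 · [f(0) + f(4)] = 2·[1 + 49] = 100.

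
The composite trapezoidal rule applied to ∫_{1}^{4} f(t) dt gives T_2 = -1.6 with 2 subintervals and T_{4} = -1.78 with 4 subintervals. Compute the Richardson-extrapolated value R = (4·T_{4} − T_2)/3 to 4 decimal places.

-1.8400

R = (4·T_{4} − T_2) / 3 = (4·(-1.78) − (-1.6))/3 = (-5.52)/3 = -1.8400.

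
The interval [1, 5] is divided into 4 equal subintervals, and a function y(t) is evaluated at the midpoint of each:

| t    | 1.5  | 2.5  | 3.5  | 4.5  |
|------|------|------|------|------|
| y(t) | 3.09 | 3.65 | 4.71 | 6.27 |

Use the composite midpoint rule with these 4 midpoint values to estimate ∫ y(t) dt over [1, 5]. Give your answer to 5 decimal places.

h = 1, n = 4.
h·[y(m₁) + y(m₂) + y(m₃) + y(m₄)] = 1·(17.72) = 17.72000.

17.72000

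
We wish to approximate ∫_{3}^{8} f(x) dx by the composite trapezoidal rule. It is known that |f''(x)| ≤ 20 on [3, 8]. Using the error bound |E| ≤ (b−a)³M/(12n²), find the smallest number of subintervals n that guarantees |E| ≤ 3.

9

Need 2500/(12n²) ≤ 3.
n² ≥ 2500/(12·3) = 69.4444 ⇒ n ≥ 8.3333, so the smallest n is 9.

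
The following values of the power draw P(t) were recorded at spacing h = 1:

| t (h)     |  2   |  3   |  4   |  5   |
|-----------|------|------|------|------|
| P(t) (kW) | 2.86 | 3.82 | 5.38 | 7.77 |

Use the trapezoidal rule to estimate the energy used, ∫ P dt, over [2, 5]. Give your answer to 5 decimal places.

14.51500

h = 1, n = 3.
(h/2)·[y₀ + 2y₁ + 2y₂ + y₃] = 0.5·(29.03) = 14.51500.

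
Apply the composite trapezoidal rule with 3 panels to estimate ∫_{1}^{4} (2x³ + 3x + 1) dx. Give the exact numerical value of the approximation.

h = (4 − 1)/3 = 1.
Nodes x₀,…,x₃ = 1, 2, 3, 4.
f(x) = 2x³ + 3x + 1: f₀=6, f₁=23, f₂=64, f₃=141.
(h/2)·[f₀ + 2f₁ + 2f₂ + f₃] = 0.5·(321) = 160.5.

160.5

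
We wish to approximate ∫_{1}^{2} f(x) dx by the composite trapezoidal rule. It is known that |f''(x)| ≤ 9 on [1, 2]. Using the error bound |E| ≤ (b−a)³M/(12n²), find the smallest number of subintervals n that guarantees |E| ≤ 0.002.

Need 9/(12n²) ≤ 0.002.
n² ≥ 9/(12·0.002) = 375 ⇒ n ≥ 19.3649, so the smallest n is 20.

20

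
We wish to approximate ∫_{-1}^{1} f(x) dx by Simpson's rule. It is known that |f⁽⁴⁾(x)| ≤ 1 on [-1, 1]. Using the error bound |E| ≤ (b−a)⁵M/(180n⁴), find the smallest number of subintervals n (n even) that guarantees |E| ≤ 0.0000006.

24

Need 32/(180n⁴) ≤ 0.0000006.
n⁴ ≥ 32/(180·0.0000006) = 296296 ⇒ n ≥ 23.3309, so the smallest even n is 24. (n must be even for Simpson's rule.)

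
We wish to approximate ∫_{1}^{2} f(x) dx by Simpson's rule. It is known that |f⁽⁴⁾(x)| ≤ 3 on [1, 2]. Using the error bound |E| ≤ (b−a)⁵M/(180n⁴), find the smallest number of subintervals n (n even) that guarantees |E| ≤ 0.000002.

Need 3/(180n⁴) ≤ 0.000002.
n⁴ ≥ 3/(180·0.000002) = 8333.33 ⇒ n ≥ 9.5544, so the smallest even n is 10. (n must be even for Simpson's rule.)

10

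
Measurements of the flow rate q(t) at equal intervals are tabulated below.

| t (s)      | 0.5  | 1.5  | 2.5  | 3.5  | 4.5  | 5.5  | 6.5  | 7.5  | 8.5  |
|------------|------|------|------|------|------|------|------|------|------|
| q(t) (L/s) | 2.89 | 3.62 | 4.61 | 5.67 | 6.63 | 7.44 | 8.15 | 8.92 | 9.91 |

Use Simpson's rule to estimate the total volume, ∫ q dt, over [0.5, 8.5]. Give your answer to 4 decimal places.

51.3933

h = 1, n = 8.
(h/3)·[y₀ + 4y₁ + 2y₂ + 4y₃ + 2y₄ + 4y₅ + 2y₆ + 4y₇ + y₈] = 0.333333·(154.18) = 51.3933.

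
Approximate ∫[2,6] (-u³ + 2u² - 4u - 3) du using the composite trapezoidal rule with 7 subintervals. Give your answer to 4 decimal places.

h = (6 − 2)/7 = 0.571429.
Nodes u₀,…,u₇ = 2, 2.571429, 3.142857, 3.714286, 4.285714, 4.857143, 5.428571, 6.
f(u) = -u³ + 2u² - 4u - 3: f₀=-11, f₁=-17.064140, f₂=-26.860058, f₃=-41.507289, f₄=-62.125364, f₅=-89.833819, f₆=-125.752187, f₇=-171.
(h/2)·[f₀ + 2f₁ + 2f₂ + 2f₃ + 2f₄ + 2f₅ + 2f₆ + f₇] = 0.285714·(-908.285714) = -259.5102.

-259.5102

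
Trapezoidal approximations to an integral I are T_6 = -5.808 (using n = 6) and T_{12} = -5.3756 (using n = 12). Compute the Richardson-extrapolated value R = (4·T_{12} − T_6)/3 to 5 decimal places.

-5.23147

R = (4·T_{12} − T_6) / 3 = (4·(-5.3756) − (-5.808))/3 = (-15.6944)/3 = -5.23147.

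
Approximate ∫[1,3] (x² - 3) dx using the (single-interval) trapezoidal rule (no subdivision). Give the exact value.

4

T = (b−a)/2 · [f(1) + f(3)] = 1·[(-2) + 6] = 4.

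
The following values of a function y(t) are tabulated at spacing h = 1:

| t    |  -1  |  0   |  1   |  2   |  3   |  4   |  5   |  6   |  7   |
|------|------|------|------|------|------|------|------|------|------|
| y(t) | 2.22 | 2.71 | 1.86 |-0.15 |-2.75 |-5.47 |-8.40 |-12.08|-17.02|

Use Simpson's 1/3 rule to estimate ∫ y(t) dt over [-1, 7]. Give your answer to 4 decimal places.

-31.1133

h = 1, n = 8.
(h/3)·[y₀ + 4y₁ + 2y₂ + 4y₃ + 2y₄ + 4y₅ + 2y₆ + 4y₇ + y₈] = 0.333333·(-93.34) = -31.1133.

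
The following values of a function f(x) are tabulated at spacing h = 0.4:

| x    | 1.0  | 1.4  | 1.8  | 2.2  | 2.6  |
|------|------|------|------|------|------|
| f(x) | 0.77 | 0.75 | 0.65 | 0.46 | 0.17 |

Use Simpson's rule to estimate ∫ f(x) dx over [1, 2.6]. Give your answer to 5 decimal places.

0.94400

h = 0.4, n = 4.
(h/3)·[y₀ + 4y₁ + 2y₂ + 4y₃ + y₄] = 0.133333·(7.08) = 0.94400.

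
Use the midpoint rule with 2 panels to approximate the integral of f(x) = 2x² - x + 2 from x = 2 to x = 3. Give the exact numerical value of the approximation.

12.125

h = (3 − 2)/2 = 0.5.
Midpoints m₁,…,m₂ = 2.25, 2.75.
f(m₁)=9.875, f(m₂)=14.375.
h·[f(m₁) + f(m₂)] = 0.5·(24.25) = 12.125.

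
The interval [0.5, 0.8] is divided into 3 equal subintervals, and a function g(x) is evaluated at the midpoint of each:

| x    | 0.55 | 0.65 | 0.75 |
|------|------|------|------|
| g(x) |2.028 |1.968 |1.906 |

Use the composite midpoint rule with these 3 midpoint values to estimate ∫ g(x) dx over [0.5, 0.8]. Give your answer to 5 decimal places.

0.59020

h = 0.1, n = 3.
h·[y(m₁) + y(m₂) + y(m₃)] = 0.1·(5.902) = 0.59020.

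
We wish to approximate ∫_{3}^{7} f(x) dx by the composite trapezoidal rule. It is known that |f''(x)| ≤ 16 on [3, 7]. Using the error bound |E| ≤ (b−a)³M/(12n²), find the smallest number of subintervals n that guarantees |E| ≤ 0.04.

47

Need 1024/(12n²) ≤ 0.04.
n² ≥ 1024/(12·0.04) = 2133.33 ⇒ n ≥ 46.1880, so the smallest n is 47.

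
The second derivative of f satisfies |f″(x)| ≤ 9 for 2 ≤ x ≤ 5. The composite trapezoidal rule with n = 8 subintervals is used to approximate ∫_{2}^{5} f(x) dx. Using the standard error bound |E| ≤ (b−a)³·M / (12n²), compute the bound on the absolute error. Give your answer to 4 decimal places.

|E| ≤ (3)³·9 / (12·8²) = 243/768 = 0.3164.

0.3164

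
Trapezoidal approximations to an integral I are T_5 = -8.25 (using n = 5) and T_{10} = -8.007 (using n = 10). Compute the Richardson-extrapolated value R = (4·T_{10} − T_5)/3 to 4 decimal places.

R = (4·T_{10} − T_5) / 3 = (4·(-8.007) − (-8.25))/3 = (-23.778)/3 = -7.9260.

-7.9260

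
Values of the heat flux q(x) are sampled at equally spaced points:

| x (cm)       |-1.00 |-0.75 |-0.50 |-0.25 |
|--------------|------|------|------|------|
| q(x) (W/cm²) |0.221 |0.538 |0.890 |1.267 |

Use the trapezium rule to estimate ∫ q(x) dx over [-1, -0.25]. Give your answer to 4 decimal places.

0.5430

h = 0.25, n = 3.
(h/2)·[y₀ + 2y₁ + 2y₂ + y₃] = 0.125·(4.344) = 0.5430.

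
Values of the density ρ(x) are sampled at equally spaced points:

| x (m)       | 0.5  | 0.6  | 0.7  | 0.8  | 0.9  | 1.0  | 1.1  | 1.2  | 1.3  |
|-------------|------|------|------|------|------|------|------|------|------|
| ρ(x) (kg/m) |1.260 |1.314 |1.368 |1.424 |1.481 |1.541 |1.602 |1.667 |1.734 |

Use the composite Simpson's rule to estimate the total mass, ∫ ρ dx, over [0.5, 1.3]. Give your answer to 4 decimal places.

h = 0.1, n = 8.
(h/3)·[y₀ + 4y₁ + 2y₂ + 4y₃ + 2y₄ + 4y₅ + 2y₆ + 4y₇ + y₈] = 0.033333·(35.680) = 1.1893.

1.1893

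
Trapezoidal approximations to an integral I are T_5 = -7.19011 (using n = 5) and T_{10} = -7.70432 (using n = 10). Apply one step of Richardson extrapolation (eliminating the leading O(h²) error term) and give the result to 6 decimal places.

-7.875723

R = (4·T_{10} − T_5) / 3 = (4·(-7.70432) − (-7.19011))/3 = (-23.62717)/3 = -7.875723.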